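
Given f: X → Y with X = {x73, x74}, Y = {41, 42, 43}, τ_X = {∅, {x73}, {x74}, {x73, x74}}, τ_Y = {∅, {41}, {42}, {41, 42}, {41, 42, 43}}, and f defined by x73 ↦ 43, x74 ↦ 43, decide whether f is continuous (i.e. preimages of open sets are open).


f IS continuous.

Compute f^{-1}(U) for each U ∈ τ_Y:
  U = ∅: f^{-1}(U) = ∅ ∈ τ_X ✓.
  U = {41}: f^{-1}(U) = ∅ ∈ τ_X ✓.
  U = {42}: f^{-1}(U) = ∅ ∈ τ_X ✓.
  U = {41, 42}: f^{-1}(U) = ∅ ∈ τ_X ✓.
  U = {41, 42, 43}: f^{-1}(U) = {x73, x74} ∈ τ_X ✓.
Every preimage lies in τ_X, so f IS continuous.


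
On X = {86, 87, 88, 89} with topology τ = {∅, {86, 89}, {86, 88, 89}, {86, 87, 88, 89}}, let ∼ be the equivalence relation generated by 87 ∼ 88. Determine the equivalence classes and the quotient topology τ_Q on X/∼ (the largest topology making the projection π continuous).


X/∼ = {[86], [87=88], [89]}; |τ_Q| = 3.

Equivalence classes: [86], [87=88], [89].
Quotient map π: X → X/∼ sends 86 ↦ [86], 87 ↦ [87=88], 88 ↦ [87=88], 89 ↦ [89].
For each subset V ⊆ X/∼, compute π^{-1}(V) ⊆ X and check whether π^{-1}(V) ∈ τ. V is open in τ_Q iff π^{-1}(V) ∈ τ.
  V = {}: π^{-1}(V) = ∅ ∈ τ ✓.
  V = {[86]}: π^{-1}(V) = {86} ∉ τ ✗.
  V = {[87=88]}: π^{-1}(V) = {87, 88} ∉ τ ✗.
  V = {[86], [87=88]}: π^{-1}(V) = {86, 87, 88} ∉ τ ✗.
  V = {[89]}: π^{-1}(V) = {89} ∉ τ ✗.
  V = {[86], [89]}: π^{-1}(V) = {86, 89} ∈ τ ✓.
  V = {[87=88], [89]}: π^{-1}(V) = {87, 88, 89} ∉ τ ✗.
  V = {[86], [87=88], [89]}: π^{-1}(V) = {86, 87, 88, 89} ∈ τ ✓.
Open sets in the quotient: τ_Q = {{}, {[86], [89]}, {[86], [87=88], [89]}} (3 elements).


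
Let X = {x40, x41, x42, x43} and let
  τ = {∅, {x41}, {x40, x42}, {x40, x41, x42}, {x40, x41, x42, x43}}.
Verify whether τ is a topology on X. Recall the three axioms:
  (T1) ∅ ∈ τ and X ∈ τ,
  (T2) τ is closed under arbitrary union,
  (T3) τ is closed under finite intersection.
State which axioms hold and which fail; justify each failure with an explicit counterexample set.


τ IS a topology on X.

Axiom (T1): ∅ ∈ τ? Yes; X ∈ τ? Yes.
Axiom (T2/T3): check pairwise unions and intersections of members of τ.
All pairwise intersections and unions checked — each lies in τ. Therefore τ satisfies (T1), (T2), (T3): it IS a topology on X.


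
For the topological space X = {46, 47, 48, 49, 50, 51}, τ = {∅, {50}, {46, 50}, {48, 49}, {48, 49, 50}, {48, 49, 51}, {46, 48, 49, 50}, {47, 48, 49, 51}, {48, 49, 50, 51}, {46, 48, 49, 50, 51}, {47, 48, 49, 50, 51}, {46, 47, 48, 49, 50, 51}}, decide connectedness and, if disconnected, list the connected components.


(X, τ) is disconnected; components = [{46, 50}, {47, 48, 49, 51}].

Find clopen sets (U ∈ τ with X ∖ U ∈ τ):
  U = ∅, X ∖ U = {46, 47, 48, 49, 50, 51} — both open, so U is clopen.
  U = {46, 50}, X ∖ U = {47, 48, 49, 51} — both open, so U is clopen.
  U = {47, 48, 49, 51}, X ∖ U = {46, 50} — both open, so U is clopen.
  U = {46, 47, 48, 49, 50, 51}, X ∖ U = ∅ — both open, so U is clopen.
Nontrivial clopen(s) exist: e.g. {47, 48, 49, 51}. So (X, τ) is disconnected.
Compute connected components by grouping points that agree on all clopens:
  component: {46, 50}
  component: {47, 48, 49, 51}


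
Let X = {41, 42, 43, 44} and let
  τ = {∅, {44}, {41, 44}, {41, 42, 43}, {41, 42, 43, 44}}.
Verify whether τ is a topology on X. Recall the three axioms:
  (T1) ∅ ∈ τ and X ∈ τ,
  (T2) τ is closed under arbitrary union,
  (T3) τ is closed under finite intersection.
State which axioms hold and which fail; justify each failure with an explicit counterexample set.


τ is NOT a topology on X.

Axiom (T1): ∅ ∈ τ? Yes; X ∈ τ? Yes.
Axiom (T2/T3): check pairwise unions and intersections of members of τ.
Counterexample for (T3): {41, 44} ∩ {41, 42, 43} = {41} ∉ τ. Therefore τ is NOT a topology.


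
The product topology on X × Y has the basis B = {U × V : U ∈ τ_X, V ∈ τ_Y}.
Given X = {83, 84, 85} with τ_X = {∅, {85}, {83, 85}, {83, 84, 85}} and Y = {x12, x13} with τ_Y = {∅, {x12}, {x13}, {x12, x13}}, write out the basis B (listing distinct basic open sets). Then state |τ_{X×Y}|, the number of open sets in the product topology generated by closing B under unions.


Basis B = {∅ × ∅, {85} × {x12}, {85} × {x13}, {83, 85} × {x12}, {83, 85} × {x13}, {85} × {x12, x13}, {83, 84, 85} × {x12}, {83, 84, 85} × {x13}, {83, 85} × {x12, x13}, {83, 84, 85} × {x12, x13}}; |τ_{X×Y}| = 16.

Enumerate products U × V with U ∈ τ_X, V ∈ τ_Y (deduplicated):
  ∅ × ∅ = {} (∅)
  {85} × {x12} = {(85,x12)}
  {85} × {x13} = {(85,x13)}
  {83, 85} × {x12} = {(83,x12), (85,x12)}
  {83, 85} × {x13} = {(83,x13), (85,x13)}
  {85} × {x12, x13} = {(85,x12), (85,x13)}
  {83, 84, 85} × {x12} = {(83,x12), (84,x12), (85,x12)}
  {83, 84, 85} × {x13} = {(83,x13), (84,x13), (85,x13)}
  {83, 85} × {x12, x13} = {(83,x12), (83,x13), (85,x12), (85,x13)}
  {83, 84, 85} × {x12, x13} = {(83,x12), (83,x13), (84,x12), (84,x13), (85,x12), (85,x13)}
These 10 distinct sets form the basis B.
Close under arbitrary unions to get τ_{X×Y}; counting gives |τ_{X×Y}| = 16.


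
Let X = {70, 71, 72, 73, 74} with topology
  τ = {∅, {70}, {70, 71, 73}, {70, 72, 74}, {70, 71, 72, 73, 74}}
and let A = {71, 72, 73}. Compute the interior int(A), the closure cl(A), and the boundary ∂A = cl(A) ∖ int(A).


int(A) = ∅, cl(A) = {71, 72, 73, 74}, ∂A = {71, 72, 73, 74}.

Closed sets in (X, τ) are complements of opens:
  closed(X, τ) = {∅, {71, 73}, {72, 74}, {71, 72, 73, 74}, {70, 71, 72, 73, 74}}.
int(A) = ⋃ {U ∈ τ : U ⊆ A}. Opens contained in A: ∅.
Taking the union of these: int(A) = ∅.
cl(A) = ⋂ {C closed : A ⊆ C}. Closed sets containing A: {71, 72, 73, 74}, {70, 71, 72, 73, 74}.
Intersecting these: cl(A) = {71, 72, 73, 74}.
∂A = cl(A) ∖ int(A) = {71, 72, 73, 74} ∖ ∅ = {71, 72, 73, 74}.


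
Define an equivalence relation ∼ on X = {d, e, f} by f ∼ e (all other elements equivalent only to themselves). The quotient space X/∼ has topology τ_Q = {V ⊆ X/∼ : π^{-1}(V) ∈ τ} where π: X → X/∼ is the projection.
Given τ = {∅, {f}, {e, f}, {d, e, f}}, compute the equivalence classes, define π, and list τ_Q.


X/∼ = {[d], [e=f]}; |τ_Q| = 3.

Equivalence classes: [d], [e=f].
Quotient map π: X → X/∼ sends d ↦ [d], e ↦ [e=f], f ↦ [e=f].
For each subset V ⊆ X/∼, compute π^{-1}(V) ⊆ X and check whether π^{-1}(V) ∈ τ. V is open in τ_Q iff π^{-1}(V) ∈ τ.
  V = {}: π^{-1}(V) = ∅ ∈ τ ✓.
  V = {[d]}: π^{-1}(V) = {d} ∉ τ ✗.
  V = {[e=f]}: π^{-1}(V) = {e, f} ∈ τ ✓.
  V = {[d], [e=f]}: π^{-1}(V) = {d, e, f} ∈ τ ✓.
Open sets in the quotient: τ_Q = {{}, {[e=f]}, {[d], [e=f]}} (3 elements).


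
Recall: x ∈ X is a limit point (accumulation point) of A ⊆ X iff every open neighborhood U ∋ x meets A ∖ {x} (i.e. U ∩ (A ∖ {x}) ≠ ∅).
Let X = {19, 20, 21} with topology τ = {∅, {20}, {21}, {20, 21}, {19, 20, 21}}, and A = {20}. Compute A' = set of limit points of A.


A' = {19}

For each x ∈ X, list the open sets U ∈ τ with x ∈ U, then check whether U ∩ (A ∖ {x}) ≠ ∅ for every such U.
  x = 19: opens ∋ x are {19, 20, 21}; each meets A ∖ {19}, so x IS a limit point.
  x = 20: open {20} ∋ x has {20} ∩ (A ∖ {20}) = ∅, so x is NOT a limit point.
  x = 21: open {21} ∋ x has {21} ∩ (A ∖ {21}) = ∅, so x is NOT a limit point.
Collecting: A' = {19}.


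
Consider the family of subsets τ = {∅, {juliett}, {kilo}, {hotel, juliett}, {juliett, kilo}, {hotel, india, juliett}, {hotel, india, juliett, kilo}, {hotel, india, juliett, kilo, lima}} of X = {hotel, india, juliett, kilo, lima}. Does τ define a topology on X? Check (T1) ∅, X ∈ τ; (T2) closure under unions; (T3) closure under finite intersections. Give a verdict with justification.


τ is NOT a topology on X.

Axiom (T1): ∅ ∈ τ? Yes; X ∈ τ? Yes.
Axiom (T2/T3): check pairwise unions and intersections of members of τ.
Counterexample for (T2): {kilo} ∪ {hotel, juliett} = {hotel, juliett, kilo} ∉ τ. Therefore τ is NOT a topology.


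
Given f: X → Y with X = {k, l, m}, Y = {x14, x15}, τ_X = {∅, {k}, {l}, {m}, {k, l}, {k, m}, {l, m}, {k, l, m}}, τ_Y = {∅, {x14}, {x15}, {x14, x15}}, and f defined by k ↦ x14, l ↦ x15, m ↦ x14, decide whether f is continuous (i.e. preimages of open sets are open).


f IS continuous.

Compute f^{-1}(U) for each U ∈ τ_Y:
  U = ∅: f^{-1}(U) = ∅ ∈ τ_X ✓.
  U = {x14}: f^{-1}(U) = {k, m} ∈ τ_X ✓.
  U = {x15}: f^{-1}(U) = {l} ∈ τ_X ✓.
  U = {x14, x15}: f^{-1}(U) = {k, l, m} ∈ τ_X ✓.
Every preimage lies in τ_X, so f IS continuous.


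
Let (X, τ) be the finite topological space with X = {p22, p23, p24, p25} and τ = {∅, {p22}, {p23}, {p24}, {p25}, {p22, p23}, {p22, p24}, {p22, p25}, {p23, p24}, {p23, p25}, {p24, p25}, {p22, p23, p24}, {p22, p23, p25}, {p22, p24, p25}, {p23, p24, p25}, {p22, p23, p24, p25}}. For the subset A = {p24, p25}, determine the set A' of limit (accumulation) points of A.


A' = ∅

For each x ∈ X, list the open sets U ∈ τ with x ∈ U, then check whether U ∩ (A ∖ {x}) ≠ ∅ for every such U.
  x = p22: open {p22} ∋ x has {p22} ∩ (A ∖ {p22}) = ∅, so x is NOT a limit point.
  x = p23: open {p23} ∋ x has {p23} ∩ (A ∖ {p23}) = ∅, so x is NOT a limit point.
  x = p24: open {p24} ∋ x has {p24} ∩ (A ∖ {p24}) = ∅, so x is NOT a limit point.
  x = p25: open {p25} ∋ x has {p25} ∩ (A ∖ {p25}) = ∅, so x is NOT a limit point.
Collecting: A' = ∅.


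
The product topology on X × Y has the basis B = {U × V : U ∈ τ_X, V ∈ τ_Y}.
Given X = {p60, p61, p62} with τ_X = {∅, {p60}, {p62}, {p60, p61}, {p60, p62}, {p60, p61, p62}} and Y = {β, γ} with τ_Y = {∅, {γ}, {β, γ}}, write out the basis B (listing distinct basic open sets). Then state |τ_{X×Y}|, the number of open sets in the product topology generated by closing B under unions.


Basis B = {∅ × ∅, {p60} × {γ}, {p62} × {γ}, {p60} × {β, γ}, {p60, p61} × {γ}, {p60, p62} × {γ}, {p62} × {β, γ}, {p60, p61, p62} × {γ}, {p60, p61} × {β, γ}, {p60, p62} × {β, γ}, {p60, p61, p62} × {β, γ}}; |τ_{X×Y}| = 18.

Enumerate products U × V with U ∈ τ_X, V ∈ τ_Y (deduplicated):
  ∅ × ∅ = {} (∅)
  {p60} × {γ} = {(p60,γ)}
  {p62} × {γ} = {(p62,γ)}
  {p60} × {β, γ} = {(p60,β), (p60,γ)}
  {p60, p61} × {γ} = {(p60,γ), (p61,γ)}
  {p60, p62} × {γ} = {(p60,γ), (p62,γ)}
  {p62} × {β, γ} = {(p62,β), (p62,γ)}
  {p60, p61, p62} × {γ} = {(p60,γ), (p61,γ), (p62,γ)}
  {p60, p61} × {β, γ} = {(p60,β), (p60,γ), (p61,β), (p61,γ)}
  {p60, p62} × {β, γ} = {(p60,β), (p60,γ), (p62,β), (p62,γ)}
  {p60, p61, p62} × {β, γ} = {(p60,β), (p60,γ), (p61,β), (p61,γ), (p62,β), (p62,γ)}
These 11 distinct sets form the basis B.
Close under arbitrary unions to get τ_{X×Y}; counting gives |τ_{X×Y}| = 18.


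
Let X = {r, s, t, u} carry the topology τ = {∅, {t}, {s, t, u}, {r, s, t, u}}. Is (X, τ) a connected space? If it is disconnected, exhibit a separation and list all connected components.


(X, τ) is connected.

Find clopen sets (U ∈ τ with X ∖ U ∈ τ):
  U = ∅, X ∖ U = {r, s, t, u} — both open, so U is clopen.
  U = {r, s, t, u}, X ∖ U = ∅ — both open, so U is clopen.
Only trivial clopens (∅ and X) exist, so (X, τ) is connected.
Compute connected components by grouping points that agree on all clopens:
  component: {r, s, t, u}


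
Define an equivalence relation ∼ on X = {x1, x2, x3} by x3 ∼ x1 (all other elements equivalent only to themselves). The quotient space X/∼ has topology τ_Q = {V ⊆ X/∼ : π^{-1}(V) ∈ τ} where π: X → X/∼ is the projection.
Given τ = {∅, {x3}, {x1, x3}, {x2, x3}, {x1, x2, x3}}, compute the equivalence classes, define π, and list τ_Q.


X/∼ = {[x1=x3], [x2]}; |τ_Q| = 3.

Equivalence classes: [x1=x3], [x2].
Quotient map π: X → X/∼ sends x1 ↦ [x1=x3], x2 ↦ [x2], x3 ↦ [x1=x3].
For each subset V ⊆ X/∼, compute π^{-1}(V) ⊆ X and check whether π^{-1}(V) ∈ τ. V is open in τ_Q iff π^{-1}(V) ∈ τ.
  V = {}: π^{-1}(V) = ∅ ∈ τ ✓.
  V = {[x1=x3]}: π^{-1}(V) = {x1, x3} ∈ τ ✓.
  V = {[x2]}: π^{-1}(V) = {x2} ∉ τ ✗.
  V = {[x1=x3], [x2]}: π^{-1}(V) = {x1, x2, x3} ∈ τ ✓.
Open sets in the quotient: τ_Q = {{}, {[x1=x3]}, {[x1=x3], [x2]}} (3 elements).


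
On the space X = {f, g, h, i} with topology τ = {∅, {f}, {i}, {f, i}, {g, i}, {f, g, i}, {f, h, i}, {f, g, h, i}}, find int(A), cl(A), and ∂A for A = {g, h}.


int(A) = ∅, cl(A) = {g, h}, ∂A = {g, h}.

Closed sets in (X, τ) are complements of opens:
  closed(X, τ) = {∅, {g}, {h}, {f, h}, {g, h}, {f, g, h}, {g, h, i}, {f, g, h, i}}.
int(A) = ⋃ {U ∈ τ : U ⊆ A}. Opens contained in A: ∅.
Taking the union of these: int(A) = ∅.
cl(A) = ⋂ {C closed : A ⊆ C}. Closed sets containing A: {g, h}, {f, g, h}, {g, h, i}, {f, g, h, i}.
Intersecting these: cl(A) = {g, h}.
∂A = cl(A) ∖ int(A) = {g, h} ∖ ∅ = {g, h}.


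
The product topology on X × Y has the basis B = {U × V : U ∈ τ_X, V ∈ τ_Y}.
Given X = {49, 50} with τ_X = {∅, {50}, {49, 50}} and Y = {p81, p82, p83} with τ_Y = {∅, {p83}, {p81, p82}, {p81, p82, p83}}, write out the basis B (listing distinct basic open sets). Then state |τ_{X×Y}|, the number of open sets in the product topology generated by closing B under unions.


Basis B = {∅ × ∅, {50} × {p83}, {49, 50} × {p83}, {50} × {p81, p82}, {50} × {p81, p82, p83}, {49, 50} × {p81, p82}, {49, 50} × {p81, p82, p83}}; |τ_{X×Y}| = 9.

Enumerate products U × V with U ∈ τ_X, V ∈ τ_Y (deduplicated):
  ∅ × ∅ = {} (∅)
  {50} × {p83} = {(50,p83)}
  {49, 50} × {p83} = {(49,p83), (50,p83)}
  {50} × {p81, p82} = {(50,p81), (50,p82)}
  {50} × {p81, p82, p83} = {(50,p81), (50,p82), (50,p83)}
  {49, 50} × {p81, p82} = {(49,p81), (49,p82), (50,p81), (50,p82)}
  {49, 50} × {p81, p82, p83} = {(49,p81), (49,p82), (49,p83), (50,p81), (50,p82), (50,p83)}
These 7 distinct sets form the basis B.
Close under arbitrary unions to get τ_{X×Y}; counting gives |τ_{X×Y}| = 9.


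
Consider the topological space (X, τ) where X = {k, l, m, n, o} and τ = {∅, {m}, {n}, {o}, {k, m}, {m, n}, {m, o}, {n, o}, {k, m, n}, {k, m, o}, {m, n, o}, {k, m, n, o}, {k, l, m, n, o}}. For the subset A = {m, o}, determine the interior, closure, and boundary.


int(A) = {m, o}, cl(A) = {k, l, m, o}, ∂A = {k, l}.

Closed sets in (X, τ) are complements of opens:
  closed(X, τ) = {∅, {l}, {k, l}, {l, n}, {l, o}, {k, l, m}, {k, l, n}, {k, l, o}, {l, n, o}, {k, l, m, n}, {k, l, m, o}, {k, l, n, o}, {k, l, m, n, o}}.
int(A) = ⋃ {U ∈ τ : U ⊆ A}. Opens contained in A: ∅, {m}, {o}, {m, o}.
Taking the union of these: int(A) = {m, o}.
cl(A) = ⋂ {C closed : A ⊆ C}. Closed sets containing A: {k, l, m, o}, {k, l, m, n, o}.
Intersecting these: cl(A) = {k, l, m, o}.
∂A = cl(A) ∖ int(A) = {k, l, m, o} ∖ {m, o} = {k, l}.


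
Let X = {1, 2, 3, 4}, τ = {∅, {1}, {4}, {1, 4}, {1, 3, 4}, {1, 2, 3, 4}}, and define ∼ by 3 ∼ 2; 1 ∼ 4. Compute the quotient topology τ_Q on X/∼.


X/∼ = {[1=4], [2=3]}; |τ_Q| = 3.

Equivalence classes: [1=4], [2=3].
Quotient map π: X → X/∼ sends 1 ↦ [1=4], 2 ↦ [2=3], 3 ↦ [2=3], 4 ↦ [1=4].
For each subset V ⊆ X/∼, compute π^{-1}(V) ⊆ X and check whether π^{-1}(V) ∈ τ. V is open in τ_Q iff π^{-1}(V) ∈ τ.
  V = {}: π^{-1}(V) = ∅ ∈ τ ✓.
  V = {[1=4]}: π^{-1}(V) = {1, 4} ∈ τ ✓.
  V = {[2=3]}: π^{-1}(V) = {2, 3} ∉ τ ✗.
  V = {[1=4], [2=3]}: π^{-1}(V) = {1, 2, 3, 4} ∈ τ ✓.
Open sets in the quotient: τ_Q = {{}, {[1=4]}, {[1=4], [2=3]}} (3 elements).


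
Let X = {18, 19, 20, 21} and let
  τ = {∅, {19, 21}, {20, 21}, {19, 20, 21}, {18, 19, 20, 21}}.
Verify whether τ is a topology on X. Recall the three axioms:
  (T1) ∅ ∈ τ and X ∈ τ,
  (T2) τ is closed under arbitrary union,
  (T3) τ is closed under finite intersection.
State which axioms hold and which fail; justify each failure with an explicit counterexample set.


τ is NOT a topology on X.

Axiom (T1): ∅ ∈ τ? Yes; X ∈ τ? Yes.
Axiom (T2/T3): check pairwise unions and intersections of members of τ.
Counterexample for (T3): {19, 21} ∩ {20, 21} = {21} ∉ τ. Therefore τ is NOT a topology.


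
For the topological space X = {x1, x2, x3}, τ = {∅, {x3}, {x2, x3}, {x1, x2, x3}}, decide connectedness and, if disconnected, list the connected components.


(X, τ) is connected.

Find clopen sets (U ∈ τ with X ∖ U ∈ τ):
  U = ∅, X ∖ U = {x1, x2, x3} — both open, so U is clopen.
  U = {x1, x2, x3}, X ∖ U = ∅ — both open, so U is clopen.
Only trivial clopens (∅ and X) exist, so (X, τ) is connected.
Compute connected components by grouping points that agree on all clopens:
  component: {x1, x2, x3}


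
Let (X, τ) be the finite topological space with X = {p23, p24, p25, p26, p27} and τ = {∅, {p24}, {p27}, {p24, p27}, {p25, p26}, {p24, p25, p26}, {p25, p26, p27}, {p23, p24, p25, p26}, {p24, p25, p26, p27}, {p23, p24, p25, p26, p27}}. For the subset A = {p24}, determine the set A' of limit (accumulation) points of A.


A' = {p23}

For each x ∈ X, list the open sets U ∈ τ with x ∈ U, then check whether U ∩ (A ∖ {x}) ≠ ∅ for every such U.
  x = p23: opens ∋ x are {p23, p24, p25, p26}, {p23, p24, p25, p26, p27}; each meets A ∖ {p23}, so x IS a limit point.
  x = p24: open {p24} ∋ x has {p24} ∩ (A ∖ {p24}) = ∅, so x is NOT a limit point.
  x = p25: open {p25, p26} ∋ x has {p25, p26} ∩ (A ∖ {p25}) = ∅, so x is NOT a limit point.
  x = p26: open {p25, p26} ∋ x has {p25, p26} ∩ (A ∖ {p26}) = ∅, so x is NOT a limit point.
  x = p27: open {p27} ∋ x has {p27} ∩ (A ∖ {p27}) = ∅, so x is NOT a limit point.
Collecting: A' = {p23}.


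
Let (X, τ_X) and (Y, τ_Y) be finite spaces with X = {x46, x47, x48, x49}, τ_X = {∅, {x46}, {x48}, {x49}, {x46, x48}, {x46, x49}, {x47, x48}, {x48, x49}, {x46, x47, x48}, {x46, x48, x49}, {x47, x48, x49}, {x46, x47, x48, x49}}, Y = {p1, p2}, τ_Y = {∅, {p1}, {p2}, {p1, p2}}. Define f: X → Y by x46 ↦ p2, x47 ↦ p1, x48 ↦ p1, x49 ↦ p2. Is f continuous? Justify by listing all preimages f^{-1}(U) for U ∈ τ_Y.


f IS continuous.

Compute f^{-1}(U) for each U ∈ τ_Y:
  U = ∅: f^{-1}(U) = ∅ ∈ τ_X ✓.
  U = {p1}: f^{-1}(U) = {x47, x48} ∈ τ_X ✓.
  U = {p2}: f^{-1}(U) = {x46, x49} ∈ τ_X ✓.
  U = {p1, p2}: f^{-1}(U) = {x46, x47, x48, x49} ∈ τ_X ✓.
Every preimage lies in τ_X, so f IS continuous.


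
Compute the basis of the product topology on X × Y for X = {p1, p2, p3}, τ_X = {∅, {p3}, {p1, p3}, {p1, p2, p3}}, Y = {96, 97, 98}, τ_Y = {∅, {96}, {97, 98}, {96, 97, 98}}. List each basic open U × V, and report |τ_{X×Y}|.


Basis B = {∅ × ∅, {p3} × {96}, {p1, p3} × {96}, {p3} × {97, 98}, {p1, p2, p3} × {96}, {p3} × {96, 97, 98}, {p1, p3} × {97, 98}, {p1, p3} × {96, 97, 98}, {p1, p2, p3} × {97, 98}, {p1, p2, p3} × {96, 97, 98}}; |τ_{X×Y}| = 16.

Enumerate products U × V with U ∈ τ_X, V ∈ τ_Y (deduplicated):
  ∅ × ∅ = {} (∅)
  {p3} × {96} = {(p3,96)}
  {p1, p3} × {96} = {(p1,96), (p3,96)}
  {p3} × {97, 98} = {(p3,97), (p3,98)}
  {p1, p2, p3} × {96} = {(p1,96), (p2,96), (p3,96)}
  {p3} × {96, 97, 98} = {(p3,96), (p3,97), (p3,98)}
  {p1, p3} × {97, 98} = {(p1,97), (p1,98), (p3,97), (p3,98)}
  {p1, p3} × {96, 97, 98} = {(p1,96), (p1,97), (p1,98), (p3,96), (p3,97), (p3,98)}
  {p1, p2, p3} × {97, 98} = {(p1,97), (p1,98), (p2,97), (p2,98), (p3,97), (p3,98)}
  {p1, p2, p3} × {96, 97, 98} = {(p1,96), (p1,97), (p1,98), (p2,96), (p2,97), (p2,98), (p3,96), (p3,97), (p3,98)}
These 10 distinct sets form the basis B.
Close under arbitrary unions to get τ_{X×Y}; counting gives |τ_{X×Y}| = 16.


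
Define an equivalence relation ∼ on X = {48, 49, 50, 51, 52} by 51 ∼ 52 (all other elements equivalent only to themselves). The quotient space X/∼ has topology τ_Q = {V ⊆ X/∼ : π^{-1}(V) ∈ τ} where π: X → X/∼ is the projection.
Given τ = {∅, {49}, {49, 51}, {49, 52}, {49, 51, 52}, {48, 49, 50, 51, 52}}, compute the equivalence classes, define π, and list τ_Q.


X/∼ = {[48], [49], [50], [51=52]}; |τ_Q| = 4.

Equivalence classes: [48], [49], [50], [51=52].
Quotient map π: X → X/∼ sends 48 ↦ [48], 49 ↦ [49], 50 ↦ [50], 51 ↦ [51=52], 52 ↦ [51=52].
For each subset V ⊆ X/∼, compute π^{-1}(V) ⊆ X and check whether π^{-1}(V) ∈ τ. V is open in τ_Q iff π^{-1}(V) ∈ τ.
  V = {}: π^{-1}(V) = ∅ ∈ τ ✓.
  V = {[48]}: π^{-1}(V) = {48} ∉ τ ✗.
  V = {[49]}: π^{-1}(V) = {49} ∈ τ ✓.
  V = {[48], [49]}: π^{-1}(V) = {48, 49} ∉ τ ✗.
  V = {[50]}: π^{-1}(V) = {50} ∉ τ ✗.
  V = {[48], [50]}: π^{-1}(V) = {48, 50} ∉ τ ✗.
  V = {[49], [50]}: π^{-1}(V) = {49, 50} ∉ τ ✗.
  V = {[48], [49], [50]}: π^{-1}(V) = {48, 49, 50} ∉ τ ✗.
  V = {[51=52]}: π^{-1}(V) = {51, 52} ∉ τ ✗.
  V = {[48], [51=52]}: π^{-1}(V) = {48, 51, 52} ∉ τ ✗.
  V = {[49], [51=52]}: π^{-1}(V) = {49, 51, 52} ∈ τ ✓.
  V = {[48], [49], [51=52]}: π^{-1}(V) = {48, 49, 51, 52} ∉ τ ✗.
  V = {[50], [51=52]}: π^{-1}(V) = {50, 51, 52} ∉ τ ✗.
  V = {[48], [50], [51=52]}: π^{-1}(V) = {48, 50, 51, 52} ∉ τ ✗.
  V = {[49], [50], [51=52]}: π^{-1}(V) = {49, 50, 51, 52} ∉ τ ✗.
  V = {[48], [49], [50], [51=52]}: π^{-1}(V) = {48, 49, 50, 51, 52} ∈ τ ✓.
Open sets in the quotient: τ_Q = {{}, {[49]}, {[49], [51=52]}, {[48], [49], [50], [51=52]}} (4 elements).


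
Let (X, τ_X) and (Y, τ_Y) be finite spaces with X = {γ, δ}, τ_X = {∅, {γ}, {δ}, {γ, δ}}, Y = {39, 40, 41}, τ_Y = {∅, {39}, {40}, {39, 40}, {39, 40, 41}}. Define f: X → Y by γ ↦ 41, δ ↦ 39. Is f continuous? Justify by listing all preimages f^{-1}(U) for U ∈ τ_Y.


f IS continuous.

Compute f^{-1}(U) for each U ∈ τ_Y:
  U = ∅: f^{-1}(U) = ∅ ∈ τ_X ✓.
  U = {39}: f^{-1}(U) = {δ} ∈ τ_X ✓.
  U = {40}: f^{-1}(U) = ∅ ∈ τ_X ✓.
  U = {39, 40}: f^{-1}(U) = {δ} ∈ τ_X ✓.
  U = {39, 40, 41}: f^{-1}(U) = {γ, δ} ∈ τ_X ✓.
Every preimage lies in τ_X, so f IS continuous.


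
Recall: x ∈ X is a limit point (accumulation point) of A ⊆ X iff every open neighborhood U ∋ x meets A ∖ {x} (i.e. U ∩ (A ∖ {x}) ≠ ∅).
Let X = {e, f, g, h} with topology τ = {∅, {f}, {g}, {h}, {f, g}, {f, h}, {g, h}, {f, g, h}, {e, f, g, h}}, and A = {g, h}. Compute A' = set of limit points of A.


A' = {e}

For each x ∈ X, list the open sets U ∈ τ with x ∈ U, then check whether U ∩ (A ∖ {x}) ≠ ∅ for every such U.
  x = e: opens ∋ x are {e, f, g, h}; each meets A ∖ {e}, so x IS a limit point.
  x = f: open {f} ∋ x has {f} ∩ (A ∖ {f}) = ∅, so x is NOT a limit point.
  x = g: open {g} ∋ x has {g} ∩ (A ∖ {g}) = ∅, so x is NOT a limit point.
  x = h: open {h} ∋ x has {h} ∩ (A ∖ {h}) = ∅, so x is NOT a limit point.
Collecting: A' = {e}.


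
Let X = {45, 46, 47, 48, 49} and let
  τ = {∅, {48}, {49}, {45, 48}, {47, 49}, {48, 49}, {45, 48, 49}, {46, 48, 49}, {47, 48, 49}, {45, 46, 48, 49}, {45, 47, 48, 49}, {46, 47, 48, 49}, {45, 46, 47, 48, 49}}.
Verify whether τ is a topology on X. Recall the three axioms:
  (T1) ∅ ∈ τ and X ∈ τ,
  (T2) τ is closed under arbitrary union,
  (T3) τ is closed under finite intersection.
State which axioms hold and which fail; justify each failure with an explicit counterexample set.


τ IS a topology on X.

Axiom (T1): ∅ ∈ τ? Yes; X ∈ τ? Yes.
Axiom (T2/T3): check pairwise unions and intersections of members of τ.
All pairwise intersections and unions checked — each lies in τ. Therefore τ satisfies (T1), (T2), (T3): it IS a topology on X.


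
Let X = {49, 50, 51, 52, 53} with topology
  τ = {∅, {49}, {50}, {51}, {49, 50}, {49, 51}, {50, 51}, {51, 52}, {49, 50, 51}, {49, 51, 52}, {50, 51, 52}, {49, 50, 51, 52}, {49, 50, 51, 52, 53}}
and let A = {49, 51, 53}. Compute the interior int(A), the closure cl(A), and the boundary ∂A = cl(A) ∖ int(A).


int(A) = {49, 51}, cl(A) = {49, 51, 52, 53}, ∂A = {52, 53}.

Closed sets in (X, τ) are complements of opens:
  closed(X, τ) = {∅, {53}, {49, 53}, {50, 53}, {52, 53}, {49, 50, 53}, {49, 52, 53}, {50, 52, 53}, {51, 52, 53}, {49, 50, 52, 53}, {49, 51, 52, 53}, {50, 51, 52, 53}, {49, 50, 51, 52, 53}}.
int(A) = ⋃ {U ∈ τ : U ⊆ A}. Opens contained in A: ∅, {49}, {51}, {49, 51}.
Taking the union of these: int(A) = {49, 51}.
cl(A) = ⋂ {C closed : A ⊆ C}. Closed sets containing A: {49, 51, 52, 53}, {49, 50, 51, 52, 53}.
Intersecting these: cl(A) = {49, 51, 52, 53}.
∂A = cl(A) ∖ int(A) = {49, 51, 52, 53} ∖ {49, 51} = {52, 53}.


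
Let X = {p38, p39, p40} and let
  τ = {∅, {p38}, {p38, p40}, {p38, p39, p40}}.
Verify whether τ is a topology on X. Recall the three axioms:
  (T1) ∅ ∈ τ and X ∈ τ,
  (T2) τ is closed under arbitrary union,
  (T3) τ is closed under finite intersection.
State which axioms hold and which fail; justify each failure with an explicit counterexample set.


τ IS a topology on X.

Axiom (T1): ∅ ∈ τ? Yes; X ∈ τ? Yes.
Axiom (T2/T3): check pairwise unions and intersections of members of τ.
All pairwise intersections and unions checked — each lies in τ. Therefore τ satisfies (T1), (T2), (T3): it IS a topology on X.


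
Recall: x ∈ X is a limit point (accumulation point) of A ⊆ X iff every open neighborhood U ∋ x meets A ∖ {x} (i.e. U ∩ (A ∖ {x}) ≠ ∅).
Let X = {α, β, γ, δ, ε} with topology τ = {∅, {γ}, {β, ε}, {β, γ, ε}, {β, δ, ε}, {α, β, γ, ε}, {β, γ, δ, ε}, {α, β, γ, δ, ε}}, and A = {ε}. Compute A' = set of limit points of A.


A' = {α, β, δ}

For each x ∈ X, list the open sets U ∈ τ with x ∈ U, then check whether U ∩ (A ∖ {x}) ≠ ∅ for every such U.
  x = α: opens ∋ x are {α, β, γ, ε}, {α, β, γ, δ, ε}; each meets A ∖ {α}, so x IS a limit point.
  x = β: opens ∋ x are {β, ε}, {β, γ, ε}, {β, δ, ε}, {α, β, γ, ε}, {β, γ, δ, ε}, {α, β, γ, δ, ε}; each meets A ∖ {β}, so x IS a limit point.
  x = γ: open {γ} ∋ x has {γ} ∩ (A ∖ {γ}) = ∅, so x is NOT a limit point.
  x = δ: opens ∋ x are {β, δ, ε}, {β, γ, δ, ε}, {α, β, γ, δ, ε}; each meets A ∖ {δ}, so x IS a limit point.
  x = ε: open {β, ε} ∋ x has {β, ε} ∩ (A ∖ {ε}) = ∅, so x is NOT a limit point.
Collecting: A' = {α, β, δ}.


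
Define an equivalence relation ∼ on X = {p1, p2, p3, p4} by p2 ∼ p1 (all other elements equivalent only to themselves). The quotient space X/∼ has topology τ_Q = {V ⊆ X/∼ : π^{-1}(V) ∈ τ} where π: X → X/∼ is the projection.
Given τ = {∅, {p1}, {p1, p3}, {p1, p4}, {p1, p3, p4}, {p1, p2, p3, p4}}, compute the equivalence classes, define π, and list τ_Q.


X/∼ = {[p1=p2], [p3], [p4]}; |τ_Q| = 2.

Equivalence classes: [p1=p2], [p3], [p4].
Quotient map π: X → X/∼ sends p1 ↦ [p1=p2], p2 ↦ [p1=p2], p3 ↦ [p3], p4 ↦ [p4].
For each subset V ⊆ X/∼, compute π^{-1}(V) ⊆ X and check whether π^{-1}(V) ∈ τ. V is open in τ_Q iff π^{-1}(V) ∈ τ.
  V = {}: π^{-1}(V) = ∅ ∈ τ ✓.
  V = {[p1=p2]}: π^{-1}(V) = {p1, p2} ∉ τ ✗.
  V = {[p3]}: π^{-1}(V) = {p3} ∉ τ ✗.
  V = {[p1=p2], [p3]}: π^{-1}(V) = {p1, p2, p3} ∉ τ ✗.
  V = {[p4]}: π^{-1}(V) = {p4} ∉ τ ✗.
  V = {[p1=p2], [p4]}: π^{-1}(V) = {p1, p2, p4} ∉ τ ✗.
  V = {[p3], [p4]}: π^{-1}(V) = {p3, p4} ∉ τ ✗.
  V = {[p1=p2], [p3], [p4]}: π^{-1}(V) = {p1, p2, p3, p4} ∈ τ ✓.
Open sets in the quotient: τ_Q = {{}, {[p1=p2], [p3], [p4]}} (2 elements).


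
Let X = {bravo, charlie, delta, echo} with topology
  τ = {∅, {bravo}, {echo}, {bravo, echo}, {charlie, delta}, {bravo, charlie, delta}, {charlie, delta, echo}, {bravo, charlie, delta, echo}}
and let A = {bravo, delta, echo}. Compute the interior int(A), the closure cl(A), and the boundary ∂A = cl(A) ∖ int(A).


int(A) = {bravo, echo}, cl(A) = {bravo, charlie, delta, echo}, ∂A = {charlie, delta}.

Closed sets in (X, τ) are complements of opens:
  closed(X, τ) = {∅, {bravo}, {echo}, {bravo, echo}, {charlie, delta}, {bravo, charlie, delta}, {charlie, delta, echo}, {bravo, charlie, delta, echo}}.
int(A) = ⋃ {U ∈ τ : U ⊆ A}. Opens contained in A: ∅, {bravo}, {echo}, {bravo, echo}.
Taking the union of these: int(A) = {bravo, echo}.
cl(A) = ⋂ {C closed : A ⊆ C}. Closed sets containing A: {bravo, charlie, delta, echo}.
Intersecting these: cl(A) = {bravo, charlie, delta, echo}.
∂A = cl(A) ∖ int(A) = {bravo, charlie, delta, echo} ∖ {bravo, echo} = {charlie, delta}.


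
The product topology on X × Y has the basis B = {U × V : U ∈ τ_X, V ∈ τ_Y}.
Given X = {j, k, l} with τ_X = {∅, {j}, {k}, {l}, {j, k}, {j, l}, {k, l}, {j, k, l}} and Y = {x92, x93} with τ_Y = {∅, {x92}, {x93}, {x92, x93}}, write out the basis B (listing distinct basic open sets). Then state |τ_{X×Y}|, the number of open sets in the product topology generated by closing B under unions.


Basis B = {∅ × ∅, {j} × {x92}, {j} × {x93}, {k} × {x92}, {k} × {x93}, {l} × {x92}, {l} × {x93}, {j} × {x92, x93}, {j, k} × {x92}, {j, l} × {x92}, {j, k} × {x93}, {j, l} × {x93}, {k} × {x92, x93}, {k, l} × {x92}, {k, l} × {x93}, {l} × {x92, x93}, {j, k, l} × {x92}, {j, k, l} × {x93}, {j, k} × {x92, x93}, {j, l} × {x92, x93}, {k, l} × {x92, x93}, {j, k, l} × {x92, x93}}; |τ_{X×Y}| = 64.

Enumerate products U × V with U ∈ τ_X, V ∈ τ_Y (deduplicated):
  ∅ × ∅ = {} (∅)
  {j} × {x92} = {(j,x92)}
  {j} × {x93} = {(j,x93)}
  {k} × {x92} = {(k,x92)}
  {k} × {x93} = {(k,x93)}
  {l} × {x92} = {(l,x92)}
  {l} × {x93} = {(l,x93)}
  {j} × {x92, x93} = {(j,x92), (j,x93)}
  {j, k} × {x92} = {(j,x92), (k,x92)}
  {j, l} × {x92} = {(j,x92), (l,x92)}
  {j, k} × {x93} = {(j,x93), (k,x93)}
  {j, l} × {x93} = {(j,x93), (l,x93)}
  {k} × {x92, x93} = {(k,x92), (k,x93)}
  {k, l} × {x92} = {(k,x92), (l,x92)}
  {k, l} × {x93} = {(k,x93), (l,x93)}
  {l} × {x92, x93} = {(l,x92), (l,x93)}
  {j, k, l} × {x92} = {(j,x92), (k,x92), (l,x92)}
  {j, k, l} × {x93} = {(j,x93), (k,x93), (l,x93)}
  {j, k} × {x92, x93} = {(j,x92), (j,x93), (k,x92), (k,x93)}
  {j, l} × {x92, x93} = {(j,x92), (j,x93), (l,x92), (l,x93)}
  {k, l} × {x92, x93} = {(k,x92), (k,x93), (l,x92), (l,x93)}
  {j, k, l} × {x92, x93} = {(j,x92), (j,x93), (k,x92), (k,x93), (l,x92), (l,x93)}
These 22 distinct sets form the basis B.
Close under arbitrary unions to get τ_{X×Y}; counting gives |τ_{X×Y}| = 64.


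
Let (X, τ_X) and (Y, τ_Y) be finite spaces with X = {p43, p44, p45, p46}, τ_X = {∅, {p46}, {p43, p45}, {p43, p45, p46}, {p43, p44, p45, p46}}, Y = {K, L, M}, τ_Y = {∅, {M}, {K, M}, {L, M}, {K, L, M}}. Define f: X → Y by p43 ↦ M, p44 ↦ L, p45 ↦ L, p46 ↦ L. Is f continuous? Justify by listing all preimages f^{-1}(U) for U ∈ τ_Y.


f is NOT continuous.

Compute f^{-1}(U) for each U ∈ τ_Y:
  U = ∅: f^{-1}(U) = ∅ ∈ τ_X ✓.
  U = {M}: f^{-1}(U) = {p43} ∉ τ_X ✗.
  U = {K, M}: f^{-1}(U) = {p43} ∉ τ_X ✗.
  U = {L, M}: f^{-1}(U) = {p43, p44, p45, p46} ∈ τ_X ✓.
  U = {K, L, M}: f^{-1}(U) = {p43, p44, p45, p46} ∈ τ_X ✓.
Found U = {M} with f^{-1}(U) = {p43} not in τ_X. Therefore f is NOT continuous.


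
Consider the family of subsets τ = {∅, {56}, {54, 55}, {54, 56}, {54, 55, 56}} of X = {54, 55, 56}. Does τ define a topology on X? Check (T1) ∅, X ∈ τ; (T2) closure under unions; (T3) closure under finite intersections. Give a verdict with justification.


τ is NOT a topology on X.

Axiom (T1): ∅ ∈ τ? Yes; X ∈ τ? Yes.
Axiom (T2/T3): check pairwise unions and intersections of members of τ.
Counterexample for (T3): {54, 55} ∩ {54, 56} = {54} ∉ τ. Therefore τ is NOT a topology.


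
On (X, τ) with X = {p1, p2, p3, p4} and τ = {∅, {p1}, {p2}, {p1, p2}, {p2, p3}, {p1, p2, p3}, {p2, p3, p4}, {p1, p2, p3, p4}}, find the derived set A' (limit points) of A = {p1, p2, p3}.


A' = {p3, p4}

For each x ∈ X, list the open sets U ∈ τ with x ∈ U, then check whether U ∩ (A ∖ {x}) ≠ ∅ for every such U.
  x = p1: open {p1} ∋ x has {p1} ∩ (A ∖ {p1}) = ∅, so x is NOT a limit point.
  x = p2: open {p2} ∋ x has {p2} ∩ (A ∖ {p2}) = ∅, so x is NOT a limit point.
  x = p3: opens ∋ x are {p2, p3}, {p1, p2, p3}, {p2, p3, p4}, {p1, p2, p3, p4}; each meets A ∖ {p3}, so x IS a limit point.
  x = p4: opens ∋ x are {p2, p3, p4}, {p1, p2, p3, p4}; each meets A ∖ {p4}, so x IS a limit point.
Collecting: A' = {p3, p4}.


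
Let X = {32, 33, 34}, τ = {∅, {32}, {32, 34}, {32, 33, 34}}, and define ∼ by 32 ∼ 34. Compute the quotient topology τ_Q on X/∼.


X/∼ = {[32=34], [33]}; |τ_Q| = 3.

Equivalence classes: [32=34], [33].
Quotient map π: X → X/∼ sends 32 ↦ [32=34], 33 ↦ [33], 34 ↦ [32=34].
For each subset V ⊆ X/∼, compute π^{-1}(V) ⊆ X and check whether π^{-1}(V) ∈ τ. V is open in τ_Q iff π^{-1}(V) ∈ τ.
  V = {}: π^{-1}(V) = ∅ ∈ τ ✓.
  V = {[32=34]}: π^{-1}(V) = {32, 34} ∈ τ ✓.
  V = {[33]}: π^{-1}(V) = {33} ∉ τ ✗.
  V = {[32=34], [33]}: π^{-1}(V) = {32, 33, 34} ∈ τ ✓.
Open sets in the quotient: τ_Q = {{}, {[32=34]}, {[32=34], [33]}} (3 elements).


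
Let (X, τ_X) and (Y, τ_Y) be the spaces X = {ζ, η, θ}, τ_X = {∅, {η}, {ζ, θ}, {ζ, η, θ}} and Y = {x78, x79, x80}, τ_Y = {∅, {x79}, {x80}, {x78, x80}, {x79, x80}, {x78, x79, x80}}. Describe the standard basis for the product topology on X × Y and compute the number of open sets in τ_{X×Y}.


Basis B = {∅ × ∅, {η} × {x79}, {η} × {x80}, {ζ, θ} × {x79}, {ζ, θ} × {x80}, {η} × {x78, x80}, {η} × {x79, x80}, {ζ, η, θ} × {x79}, {ζ, η, θ} × {x80}, {η} × {x78, x79, x80}, {ζ, θ} × {x78, x80}, {ζ, θ} × {x79, x80}, {ζ, θ} × {x78, x79, x80}, {ζ, η, θ} × {x78, x80}, {ζ, η, θ} × {x79, x80}, {ζ, η, θ} × {x78, x79, x80}}; |τ_{X×Y}| = 36.

Enumerate products U × V with U ∈ τ_X, V ∈ τ_Y (deduplicated):
  ∅ × ∅ = {} (∅)
  {η} × {x79} = {(η,x79)}
  {η} × {x80} = {(η,x80)}
  {ζ, θ} × {x79} = {(ζ,x79), (θ,x79)}
  {ζ, θ} × {x80} = {(ζ,x80), (θ,x80)}
  {η} × {x78, x80} = {(η,x78), (η,x80)}
  {η} × {x79, x80} = {(η,x79), (η,x80)}
  {ζ, η, θ} × {x79} = {(ζ,x79), (η,x79), (θ,x79)}
  {ζ, η, θ} × {x80} = {(ζ,x80), (η,x80), (θ,x80)}
  {η} × {x78, x79, x80} = {(η,x78), (η,x79), (η,x80)}
  {ζ, θ} × {x78, x80} = {(ζ,x78), (ζ,x80), (θ,x78), (θ,x80)}
  {ζ, θ} × {x79, x80} = {(ζ,x79), (ζ,x80), (θ,x79), (θ,x80)}
  {ζ, θ} × {x78, x79, x80} = {(ζ,x78), (ζ,x79), (ζ,x80), (θ,x78), (θ,x79), (θ,x80)}
  {ζ, η, θ} × {x78, x80} = {(ζ,x78), (ζ,x80), (η,x78), (η,x80), (θ,x78), (θ,x80)}
  {ζ, η, θ} × {x79, x80} = {(ζ,x79), (ζ,x80), (η,x79), (η,x80), (θ,x79), (θ,x80)}
  {ζ, η, θ} × {x78, x79, x80} = {(ζ,x78), (ζ,x79), (ζ,x80), (η,x78), (η,x79), (η,x80), (θ,x78), (θ,x79), (θ,x80)}
These 16 distinct sets form the basis B.
Close under arbitrary unions to get τ_{X×Y}; counting gives |τ_{X×Y}| = 36.


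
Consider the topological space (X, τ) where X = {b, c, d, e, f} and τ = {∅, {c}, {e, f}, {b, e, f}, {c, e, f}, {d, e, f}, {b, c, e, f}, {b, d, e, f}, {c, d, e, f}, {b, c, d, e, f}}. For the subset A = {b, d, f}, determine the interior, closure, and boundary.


int(A) = ∅, cl(A) = {b, d, e, f}, ∂A = {b, d, e, f}.

Closed sets in (X, τ) are complements of opens:
  closed(X, τ) = {∅, {b}, {c}, {d}, {b, c}, {b, d}, {c, d}, {b, c, d}, {b, d, e, f}, {b, c, d, e, f}}.
int(A) = ⋃ {U ∈ τ : U ⊆ A}. Opens contained in A: ∅.
Taking the union of these: int(A) = ∅.
cl(A) = ⋂ {C closed : A ⊆ C}. Closed sets containing A: {b, d, e, f}, {b, c, d, e, f}.
Intersecting these: cl(A) = {b, d, e, f}.
∂A = cl(A) ∖ int(A) = {b, d, e, f} ∖ ∅ = {b, d, e, f}.


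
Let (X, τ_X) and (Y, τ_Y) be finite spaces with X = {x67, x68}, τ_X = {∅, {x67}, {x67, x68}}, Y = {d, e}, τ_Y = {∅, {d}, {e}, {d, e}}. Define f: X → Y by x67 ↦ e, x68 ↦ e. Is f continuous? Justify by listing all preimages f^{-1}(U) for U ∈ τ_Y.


f IS continuous.

Compute f^{-1}(U) for each U ∈ τ_Y:
  U = ∅: f^{-1}(U) = ∅ ∈ τ_X ✓.
  U = {d}: f^{-1}(U) = ∅ ∈ τ_X ✓.
  U = {e}: f^{-1}(U) = {x67, x68} ∈ τ_X ✓.
  U = {d, e}: f^{-1}(U) = {x67, x68} ∈ τ_X ✓.
Every preimage lies in τ_X, so f IS continuous.


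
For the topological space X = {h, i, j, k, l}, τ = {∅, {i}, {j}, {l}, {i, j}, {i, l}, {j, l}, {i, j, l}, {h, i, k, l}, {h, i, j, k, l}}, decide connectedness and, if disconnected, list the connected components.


(X, τ) is disconnected; components = [{j}, {h, i, k, l}].

Find clopen sets (U ∈ τ with X ∖ U ∈ τ):
  U = ∅, X ∖ U = {h, i, j, k, l} — both open, so U is clopen.
  U = {j}, X ∖ U = {h, i, k, l} — both open, so U is clopen.
  U = {h, i, k, l}, X ∖ U = {j} — both open, so U is clopen.
  U = {h, i, j, k, l}, X ∖ U = ∅ — both open, so U is clopen.
Nontrivial clopen(s) exist: e.g. {h, i, k, l}. So (X, τ) is disconnected.
Compute connected components by grouping points that agree on all clopens:
  component: {j}
  component: {h, i, k, l}


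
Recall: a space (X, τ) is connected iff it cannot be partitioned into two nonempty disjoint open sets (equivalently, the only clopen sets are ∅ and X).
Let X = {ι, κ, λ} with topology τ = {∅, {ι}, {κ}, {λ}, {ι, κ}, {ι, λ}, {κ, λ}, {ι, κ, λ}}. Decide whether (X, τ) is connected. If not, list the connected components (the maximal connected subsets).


(X, τ) is disconnected; components = [{ι}, {κ}, {λ}].

Find clopen sets (U ∈ τ with X ∖ U ∈ τ):
  U = ∅, X ∖ U = {ι, κ, λ} — both open, so U is clopen.
  U = {ι}, X ∖ U = {κ, λ} — both open, so U is clopen.
  U = {κ}, X ∖ U = {ι, λ} — both open, so U is clopen.
  U = {λ}, X ∖ U = {ι, κ} — both open, so U is clopen.
  U = {ι, κ}, X ∖ U = {λ} — both open, so U is clopen.
  U = {ι, λ}, X ∖ U = {κ} — both open, so U is clopen.
  U = {κ, λ}, X ∖ U = {ι} — both open, so U is clopen.
  U = {ι, κ, λ}, X ∖ U = ∅ — both open, so U is clopen.
Nontrivial clopen(s) exist: e.g. {ι, κ}. So (X, τ) is disconnected.
Compute connected components by grouping points that agree on all clopens:
  component: {ι}
  component: {κ}
  component: {λ}


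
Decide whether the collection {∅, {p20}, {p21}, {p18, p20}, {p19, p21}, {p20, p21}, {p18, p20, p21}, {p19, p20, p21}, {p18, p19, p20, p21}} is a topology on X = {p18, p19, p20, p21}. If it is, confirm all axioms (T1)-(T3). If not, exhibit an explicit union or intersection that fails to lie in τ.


τ IS a topology on X.

Axiom (T1): ∅ ∈ τ? Yes; X ∈ τ? Yes.
Axiom (T2/T3): check pairwise unions and intersections of members of τ.
All pairwise intersections and unions checked — each lies in τ. Therefore τ satisfies (T1), (T2), (T3): it IS a topology on X.


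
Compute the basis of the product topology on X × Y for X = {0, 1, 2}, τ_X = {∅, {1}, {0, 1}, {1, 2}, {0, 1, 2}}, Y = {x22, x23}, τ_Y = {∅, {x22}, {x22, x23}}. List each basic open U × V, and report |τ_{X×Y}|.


Basis B = {∅ × ∅, {1} × {x22}, {0, 1} × {x22}, {1} × {x22, x23}, {1, 2} × {x22}, {0, 1, 2} × {x22}, {0, 1} × {x22, x23}, {1, 2} × {x22, x23}, {0, 1, 2} × {x22, x23}}; |τ_{X×Y}| = 14.

Enumerate products U × V with U ∈ τ_X, V ∈ τ_Y (deduplicated):
  ∅ × ∅ = {} (∅)
  {1} × {x22} = {(1,x22)}
  {0, 1} × {x22} = {(0,x22), (1,x22)}
  {1} × {x22, x23} = {(1,x22), (1,x23)}
  {1, 2} × {x22} = {(1,x22), (2,x22)}
  {0, 1, 2} × {x22} = {(0,x22), (1,x22), (2,x22)}
  {0, 1} × {x22, x23} = {(0,x22), (0,x23), (1,x22), (1,x23)}
  {1, 2} × {x22, x23} = {(1,x22), (1,x23), (2,x22), (2,x23)}
  {0, 1, 2} × {x22, x23} = {(0,x22), (0,x23), (1,x22), (1,x23), (2,x22), (2,x23)}
These 9 distinct sets form the basis B.
Close under arbitrary unions to get τ_{X×Y}; counting gives |τ_{X×Y}| = 14.
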